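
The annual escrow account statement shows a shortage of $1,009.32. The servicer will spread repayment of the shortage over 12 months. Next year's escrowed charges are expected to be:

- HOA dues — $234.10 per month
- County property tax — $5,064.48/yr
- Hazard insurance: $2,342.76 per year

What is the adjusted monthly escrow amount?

HOA dues — $234.10 × 12 = $2,809.20 per year
County property tax — $5,064.48 per year
Hazard insurance — $2,342.76 per year
Combined annual = $10,216.44
Monthly = $10,216.44 / 12 = $851.37
Shortage per month = $1,009.32 ÷ 12 = $84.11
New monthly escrow = $851.37 + $84.11 = $935.48

$935.48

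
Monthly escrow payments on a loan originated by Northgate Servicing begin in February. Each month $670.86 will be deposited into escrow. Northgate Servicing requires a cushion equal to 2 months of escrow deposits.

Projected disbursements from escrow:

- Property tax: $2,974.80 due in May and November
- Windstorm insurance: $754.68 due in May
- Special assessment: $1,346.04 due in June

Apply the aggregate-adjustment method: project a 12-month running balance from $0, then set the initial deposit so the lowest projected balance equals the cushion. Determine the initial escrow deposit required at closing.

Cushion = 2 × $670.86 = $1,341.72
Trial balance (start $0, +$670.86 each month, − disbursements):
  Feb: +$670.86 → $670.86
  Mar: +$670.86 → $1,341.72
  Apr: +$670.86 → $2,012.58
  May: +$670.86 − $3,729.48 → -$1,046.04
  Jun: +$670.86 − $1,346.04 → -$1,721.22
  Jul: +$670.86 → -$1,050.36
  Aug: +$670.86 → -$379.50
  Sep: +$670.86 → $291.36
  Oct: +$670.86 → $962.22
  Nov: +$670.86 − $2,974.80 → -$1,341.72
  Dec: +$670.86 → -$670.86
  Jan: +$670.86 → $0.00
Lowest trial balance = -$1,721.22 (Jun)
Initial deposit = cushion − low point = $1,341.72 − (-$1,721.22) = $3,062.94

$3,062.94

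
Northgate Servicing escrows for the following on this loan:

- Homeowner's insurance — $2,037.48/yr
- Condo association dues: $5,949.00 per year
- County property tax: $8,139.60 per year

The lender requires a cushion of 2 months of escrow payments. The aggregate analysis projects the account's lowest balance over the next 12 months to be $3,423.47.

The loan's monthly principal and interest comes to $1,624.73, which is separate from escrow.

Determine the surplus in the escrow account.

$735.79

Homeowner's insurance = $2,037.48 annually
Condo association dues = $5,949.00 annually
County property tax = $8,139.60 annually
Combined annual = $2,037.48 + $5,949.00 + $8,139.60 = $16,126.08
Monthly = $16,126.08 ÷ 12 = $1,343.84
Cushion = 2 × $1,343.84 = $2,687.68
Surplus = $3,423.47 − $2,687.68 = $735.79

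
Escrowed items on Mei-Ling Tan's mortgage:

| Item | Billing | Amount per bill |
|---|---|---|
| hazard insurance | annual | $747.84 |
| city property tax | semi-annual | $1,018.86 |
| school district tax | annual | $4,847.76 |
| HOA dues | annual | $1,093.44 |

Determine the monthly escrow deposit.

Hazard insurance: $747.84 per year
City property tax: $1,018.86 × 2 = $2,037.72 per year
School district tax: $4,847.76 per year
HOA dues: $1,093.44 per year
Yearly total = $8,726.76
Base monthly escrow = $8,726.76 ÷ 12 = $727.23

$727.23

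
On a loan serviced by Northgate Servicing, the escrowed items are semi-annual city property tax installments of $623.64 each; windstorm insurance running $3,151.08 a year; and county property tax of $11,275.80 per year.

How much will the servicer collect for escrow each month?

$1,306.18

City property tax — $623.64 × 2 = $1,247.28/yr
Windstorm insurance — $3,151.08/yr
County property tax — $11,275.80/yr
Total annual escrow = $15,674.16
Monthly escrow = $15,674.16 / 12 = $1,306.18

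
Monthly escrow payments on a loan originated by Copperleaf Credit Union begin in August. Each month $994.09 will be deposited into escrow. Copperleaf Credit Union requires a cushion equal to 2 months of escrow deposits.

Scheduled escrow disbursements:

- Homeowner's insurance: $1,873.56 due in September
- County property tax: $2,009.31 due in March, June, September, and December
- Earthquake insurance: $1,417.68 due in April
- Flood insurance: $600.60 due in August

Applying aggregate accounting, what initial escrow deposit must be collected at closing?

Cushion = 2 × $994.09 = $1,988.18
Trial balance (start $0, +$994.09 each month, − disbursements):
  Aug: +$994.09 − $600.60 → $393.49
  Sep: +$994.09 − $3,882.87 → -$2,495.29
  Oct: +$994.09 → -$1,501.20
  Nov: +$994.09 → -$507.11
  Dec: +$994.09 − $2,009.31 → -$1,522.33
  Jan: +$994.09 → -$528.24
  Feb: +$994.09 → $465.85
  Mar: +$994.09 − $2,009.31 → -$549.37
  Apr: +$994.09 − $1,417.68 → -$972.96
  May: +$994.09 → $21.13
  Jun: +$994.09 − $2,009.31 → -$994.09
  Jul: +$994.09 → $0.00
Lowest trial balance = -$2,495.29 (Sep)
Initial deposit = cushion − low point = $1,988.18 − (-$2,495.29) = $4,483.47

$4,483.47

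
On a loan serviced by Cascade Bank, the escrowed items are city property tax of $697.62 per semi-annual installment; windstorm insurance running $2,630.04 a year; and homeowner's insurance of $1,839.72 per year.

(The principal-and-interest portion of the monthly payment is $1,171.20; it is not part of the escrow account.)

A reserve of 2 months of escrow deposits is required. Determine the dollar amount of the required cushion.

$977.50

City property tax: $697.62 × 2 = $1,395.24 annually
Windstorm insurance: $2,630.04 annually
Homeowner's insurance: $1,839.72 annually
Yearly total = $1,395.24 + $2,630.04 + $1,839.72 = $5,865.00
Monthly escrow = $5,865.00 / 12 = $488.75
Required cushion = 2 × $488.75 = $977.50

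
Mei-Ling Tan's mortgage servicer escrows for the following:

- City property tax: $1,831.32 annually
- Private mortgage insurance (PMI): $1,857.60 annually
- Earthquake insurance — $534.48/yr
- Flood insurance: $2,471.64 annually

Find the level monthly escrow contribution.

$557.92

City property tax: $1,831.32 per year
Private mortgage insurance (PMI): $1,857.60 per year
Earthquake insurance: $534.48 per year
Flood insurance: $2,471.64 per year
Total per year = $1,831.32 + $1,857.60 + $534.48 + $2,471.64 = $6,695.04
Per month = $6,695.04 ÷ 12 = $557.92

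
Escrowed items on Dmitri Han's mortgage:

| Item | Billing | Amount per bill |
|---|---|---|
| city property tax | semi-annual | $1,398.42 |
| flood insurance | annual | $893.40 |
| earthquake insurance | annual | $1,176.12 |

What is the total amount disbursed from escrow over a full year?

City property tax — $1,398.42 × 2 = $2,796.84
Flood insurance — $893.40
Earthquake insurance — $1,176.12
Annual escrow total = $2,796.84 + $893.40 + $1,176.12 = $4,866.36

$4,866.36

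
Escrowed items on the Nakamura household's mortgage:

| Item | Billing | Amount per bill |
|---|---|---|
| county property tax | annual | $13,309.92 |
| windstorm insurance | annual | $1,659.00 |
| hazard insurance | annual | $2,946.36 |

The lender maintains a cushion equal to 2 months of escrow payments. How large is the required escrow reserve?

County property tax: $13,309.92/yr
Windstorm insurance: $1,659.00/yr
Hazard insurance: $2,946.36/yr
Total per year = $13,309.92 + $1,659.00 + $2,946.36 = $17,915.28
Monthly escrow = $17,915.28 ÷ 12 = $1,492.94
Cushion = 2 × $1,492.94 = $2,985.88

$2,985.88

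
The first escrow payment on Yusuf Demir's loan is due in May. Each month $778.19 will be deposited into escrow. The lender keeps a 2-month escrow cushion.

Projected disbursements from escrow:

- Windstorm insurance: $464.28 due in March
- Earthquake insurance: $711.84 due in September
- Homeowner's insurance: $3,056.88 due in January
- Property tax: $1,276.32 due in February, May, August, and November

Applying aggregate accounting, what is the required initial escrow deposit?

$2,648.48

Cushion = 2 × $778.19 = $1,556.38
Trial balance (start $0, +$778.19 each month, − disbursements):
  May: +$778.19 − $1,276.32 → -$498.13
  Jun: +$778.19 → $280.06
  Jul: +$778.19 → $1,058.25
  Aug: +$778.19 − $1,276.32 → $560.12
  Sep: +$778.19 − $711.84 → $626.47
  Oct: +$778.19 → $1,404.66
  Nov: +$778.19 − $1,276.32 → $906.53
  Dec: +$778.19 → $1,684.72
  Jan: +$778.19 − $3,056.88 → -$593.97
  Feb: +$778.19 − $1,276.32 → -$1,092.10
  Mar: +$778.19 − $464.28 → -$778.19
  Apr: +$778.19 → $0.00
Lowest trial balance = -$1,092.10 (Feb)
Initial deposit = cushion − low point = $1,556.38 − (-$1,092.10) = $2,648.48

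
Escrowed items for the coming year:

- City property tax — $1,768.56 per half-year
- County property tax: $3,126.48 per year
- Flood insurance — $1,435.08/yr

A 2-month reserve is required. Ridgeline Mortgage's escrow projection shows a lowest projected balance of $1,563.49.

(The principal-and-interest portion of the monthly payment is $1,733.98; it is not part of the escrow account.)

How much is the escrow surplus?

City property tax = $1,768.56 × 2 = $3,537.12
County property tax = $3,126.48
Flood insurance = $1,435.08
Yearly total = $3,537.12 + $3,126.48 + $1,435.08 = $8,098.68
Monthly = $8,098.68 ÷ 12 = $674.89
Required reserve = 2 × $674.89 = $1,349.78
Excess over cushion: $1,563.49 − $1,349.78 = $213.71

$213.71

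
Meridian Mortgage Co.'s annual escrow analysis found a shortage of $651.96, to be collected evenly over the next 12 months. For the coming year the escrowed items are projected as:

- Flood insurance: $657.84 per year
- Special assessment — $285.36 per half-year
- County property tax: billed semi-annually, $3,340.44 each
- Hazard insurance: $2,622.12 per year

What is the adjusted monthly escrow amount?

$931.96

Flood insurance: $657.84 per year
Special assessment: $285.36 × 2 = $570.72 per year
County property tax: $3,340.44 × 2 = $6,680.88 per year
Hazard insurance: $2,622.12 per year
Yearly total = $657.84 + $570.72 + $6,680.88 + $2,622.12 = $10,531.56
Base monthly escrow = $10,531.56 ÷ 12 = $877.63
Shortage per month = $651.96 ÷ 12 = $54.33
New monthly escrow = $877.63 + $54.33 = $931.96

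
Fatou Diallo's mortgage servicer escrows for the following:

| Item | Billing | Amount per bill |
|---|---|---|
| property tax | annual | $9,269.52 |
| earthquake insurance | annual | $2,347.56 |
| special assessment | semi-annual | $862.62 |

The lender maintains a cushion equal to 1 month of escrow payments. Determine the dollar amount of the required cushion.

Property tax = $9,269.52
Earthquake insurance = $2,347.56
Special assessment = $862.62 × 2 = $1,725.24
Total per year = $9,269.52 + $2,347.56 + $1,725.24 = $13,342.32
Monthly = $13,342.32 / 12 = $1,111.86
Required cushion = 1 × $1,111.86 = $1,111.86

$1,111.86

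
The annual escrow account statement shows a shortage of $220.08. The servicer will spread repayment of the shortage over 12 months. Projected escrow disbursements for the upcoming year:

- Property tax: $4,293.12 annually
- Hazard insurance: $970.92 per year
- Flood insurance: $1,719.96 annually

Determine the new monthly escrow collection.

$600.34

Property tax: $4,293.12 annually
Hazard insurance: $970.92 annually
Flood insurance: $1,719.96 annually
Total per year = $4,293.12 + $970.92 + $1,719.96 = $6,984.00
Per month = $6,984.00 ÷ 12 = $582.00
Shortage spread = $220.08 ÷ 12 = $18.34/mo
New monthly escrow = $582.00 + $18.34 = $600.34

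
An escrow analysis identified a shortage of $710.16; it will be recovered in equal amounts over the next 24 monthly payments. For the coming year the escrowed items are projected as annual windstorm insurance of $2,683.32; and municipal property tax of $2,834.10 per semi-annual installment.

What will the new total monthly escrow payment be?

$725.55

Windstorm insurance — $2,683.32
Municipal property tax — $2,834.10 × 2 = $5,668.20
Yearly total = $8,351.52
Monthly = $8,351.52 ÷ 12 = $695.96
Monthly shortage recovery: $710.16 / 24 = $29.59
Adjusted monthly = $695.96 + $29.59 = $725.55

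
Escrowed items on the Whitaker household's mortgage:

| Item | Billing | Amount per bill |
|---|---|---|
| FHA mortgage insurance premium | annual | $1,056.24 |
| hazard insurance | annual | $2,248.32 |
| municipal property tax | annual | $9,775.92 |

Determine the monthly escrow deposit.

$1,090.04

FHA mortgage insurance premium = $1,056.24 per year
Hazard insurance = $2,248.32 per year
Municipal property tax = $9,775.92 per year
Total per year = $13,080.48
Monthly = $13,080.48 ÷ 12 = $1,090.04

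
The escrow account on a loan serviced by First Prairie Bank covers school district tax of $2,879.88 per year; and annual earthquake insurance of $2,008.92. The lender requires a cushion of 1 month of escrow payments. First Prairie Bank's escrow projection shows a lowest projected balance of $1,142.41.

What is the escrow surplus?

$735.01

School district tax — $2,879.88 per year
Earthquake insurance — $2,008.92 per year
Combined annual = $4,888.80
Base monthly escrow = $4,888.80 / 12 = $407.40
Required reserve = 1 × $407.40 = $407.40
Surplus = $1,142.41 − $407.40 = $735.01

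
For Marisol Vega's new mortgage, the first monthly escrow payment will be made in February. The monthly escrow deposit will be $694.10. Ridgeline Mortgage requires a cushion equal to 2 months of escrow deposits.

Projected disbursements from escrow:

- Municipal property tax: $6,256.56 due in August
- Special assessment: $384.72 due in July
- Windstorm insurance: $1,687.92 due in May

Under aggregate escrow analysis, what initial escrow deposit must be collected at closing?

$4,858.70

Cushion = 2 × $694.10 = $1,388.20
Trial balance (start $0, +$694.10 each month, − disbursements):
  Feb: +$694.10 → $694.10
  Mar: +$694.10 → $1,388.20
  Apr: +$694.10 → $2,082.30
  May: +$694.10 − $1,687.92 → $1,088.48
  Jun: +$694.10 → $1,782.58
  Jul: +$694.10 − $384.72 → $2,091.96
  Aug: +$694.10 − $6,256.56 → -$3,470.50
  Sep: +$694.10 → -$2,776.40
  Oct: +$694.10 → -$2,082.30
  Nov: +$694.10 → -$1,388.20
  Dec: +$694.10 → -$694.10
  Jan: +$694.10 → $0.00
Lowest trial balance = -$3,470.50 (Aug)
Initial deposit = cushion − low point = $1,388.20 − (-$3,470.50) = $4,858.70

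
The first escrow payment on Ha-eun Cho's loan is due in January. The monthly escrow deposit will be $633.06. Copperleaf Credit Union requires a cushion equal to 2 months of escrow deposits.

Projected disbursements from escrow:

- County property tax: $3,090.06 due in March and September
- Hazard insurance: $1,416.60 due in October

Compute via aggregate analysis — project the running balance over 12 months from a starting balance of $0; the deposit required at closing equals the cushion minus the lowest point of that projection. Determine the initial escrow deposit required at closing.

Cushion = 2 × $633.06 = $1,266.12
Trial balance (start $0, +$633.06 each month, − disbursements):
  Jan: +$633.06 → $633.06
  Feb: +$633.06 → $1,266.12
  Mar: +$633.06 − $3,090.06 → -$1,190.88
  Apr: +$633.06 → -$557.82
  May: +$633.06 → $75.24
  Jun: +$633.06 → $708.30
  Jul: +$633.06 → $1,341.36
  Aug: +$633.06 → $1,974.42
  Sep: +$633.06 − $3,090.06 → -$482.58
  Oct: +$633.06 − $1,416.60 → -$1,266.12
  Nov: +$633.06 → -$633.06
  Dec: +$633.06 → $0.00
Lowest trial balance = -$1,266.12 (Oct)
Initial deposit = cushion − low point = $1,266.12 − (-$1,266.12) = $2,532.24

$2,532.24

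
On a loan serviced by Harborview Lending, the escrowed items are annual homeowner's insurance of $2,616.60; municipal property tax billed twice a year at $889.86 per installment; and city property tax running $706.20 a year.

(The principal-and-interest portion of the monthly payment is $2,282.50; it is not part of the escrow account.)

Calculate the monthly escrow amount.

$425.21

Homeowner's insurance: $2,616.60 annually
Municipal property tax: $889.86 × 2 = $1,779.72 annually
City property tax: $706.20 annually
Annual escrow total = $2,616.60 + $1,779.72 + $706.20 = $5,102.52
Base monthly escrow = $5,102.52 ÷ 12 = $425.21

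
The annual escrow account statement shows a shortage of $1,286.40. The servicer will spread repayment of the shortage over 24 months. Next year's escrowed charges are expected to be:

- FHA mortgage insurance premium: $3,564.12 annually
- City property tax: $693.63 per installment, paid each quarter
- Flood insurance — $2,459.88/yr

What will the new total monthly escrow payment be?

FHA mortgage insurance premium: $3,564.12
City property tax: $693.63 × 4 = $2,774.52
Flood insurance: $2,459.88
Total annual escrow = $3,564.12 + $2,774.52 + $2,459.88 = $8,798.52
Base monthly escrow = $8,798.52 ÷ 12 = $733.21
Shortage spread = $1,286.40 / 24 = $53.60/mo
New monthly escrow = $733.21 + $53.60 = $786.81

$786.81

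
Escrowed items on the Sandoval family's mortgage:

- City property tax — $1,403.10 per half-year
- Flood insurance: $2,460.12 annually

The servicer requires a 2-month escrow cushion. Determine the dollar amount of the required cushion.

City property tax — $1,403.10 × 2 = $2,806.20
Flood insurance — $2,460.12
Total per year = $2,806.20 + $2,460.12 = $5,266.32
Base monthly escrow = $5,266.32 ÷ 12 = $438.86
Cushion = 2 × $438.86 = $877.72

$877.72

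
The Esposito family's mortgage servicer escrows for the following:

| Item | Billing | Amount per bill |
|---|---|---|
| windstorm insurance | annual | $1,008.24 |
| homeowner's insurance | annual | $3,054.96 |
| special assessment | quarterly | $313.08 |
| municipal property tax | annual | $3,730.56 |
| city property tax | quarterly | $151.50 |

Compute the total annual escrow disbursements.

Windstorm insurance: $1,008.24
Homeowner's insurance: $3,054.96
Special assessment: $313.08 × 4 = $1,252.32
Municipal property tax: $3,730.56
City property tax: $151.50 × 4 = $606.00
Total per year = $1,008.24 + $3,054.96 + $1,252.32 + $3,730.56 + $606.00 = $9,652.08

$9,652.08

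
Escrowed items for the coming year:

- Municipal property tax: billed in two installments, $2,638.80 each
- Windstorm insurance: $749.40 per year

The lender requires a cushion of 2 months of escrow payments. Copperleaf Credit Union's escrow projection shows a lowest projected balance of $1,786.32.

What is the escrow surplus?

$781.82

Municipal property tax — $2,638.80 × 2 = $5,277.60 per year
Windstorm insurance — $749.40 per year
Yearly total = $5,277.60 + $749.40 = $6,027.00
Monthly escrow = $6,027.00 / 12 = $502.25
Cushion = 2 × $502.25 = $1,004.50
Surplus = $1,786.32 − $1,004.50 = $781.82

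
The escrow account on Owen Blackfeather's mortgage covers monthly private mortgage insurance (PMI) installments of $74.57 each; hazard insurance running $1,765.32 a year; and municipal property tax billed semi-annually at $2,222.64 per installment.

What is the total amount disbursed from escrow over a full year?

Private mortgage insurance (PMI) = $74.57 × 12 = $894.84/yr
Hazard insurance = $1,765.32/yr
Municipal property tax = $2,222.64 × 2 = $4,445.28/yr
Combined annual = $7,105.44

$7,105.44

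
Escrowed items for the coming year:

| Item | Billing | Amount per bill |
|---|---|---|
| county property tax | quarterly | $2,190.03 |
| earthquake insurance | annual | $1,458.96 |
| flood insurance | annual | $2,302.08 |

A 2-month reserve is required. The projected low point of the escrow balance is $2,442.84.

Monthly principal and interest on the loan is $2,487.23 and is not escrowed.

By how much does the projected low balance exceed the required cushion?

County property tax: $2,190.03 × 4 = $8,760.12 annually
Earthquake insurance: $1,458.96 annually
Flood insurance: $2,302.08 annually
Total annual escrow = $8,760.12 + $1,458.96 + $2,302.08 = $12,521.16
Per month = $12,521.16 / 12 = $1,043.43
Cushion = 2 × $1,043.43 = $2,086.86
Surplus = $2,442.84 − $2,086.86 = $355.98

$355.98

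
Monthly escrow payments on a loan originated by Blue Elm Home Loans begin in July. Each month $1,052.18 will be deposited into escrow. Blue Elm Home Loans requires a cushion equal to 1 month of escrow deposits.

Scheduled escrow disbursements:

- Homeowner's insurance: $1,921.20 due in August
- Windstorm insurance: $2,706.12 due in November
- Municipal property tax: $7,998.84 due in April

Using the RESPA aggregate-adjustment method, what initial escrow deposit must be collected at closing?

$3,156.54

Cushion = 1 × $1,052.18 = $1,052.18
Trial balance (start $0, +$1,052.18 each month, − disbursements):
  Jul: +$1,052.18 → $1,052.18
  Aug: +$1,052.18 − $1,921.20 → $183.16
  Sep: +$1,052.18 → $1,235.34
  Oct: +$1,052.18 → $2,287.52
  Nov: +$1,052.18 − $2,706.12 → $633.58
  Dec: +$1,052.18 → $1,685.76
  Jan: +$1,052.18 → $2,737.94
  Feb: +$1,052.18 → $3,790.12
  Mar: +$1,052.18 → $4,842.30
  Apr: +$1,052.18 − $7,998.84 → -$2,104.36
  May: +$1,052.18 → -$1,052.18
  Jun: +$1,052.18 → $0.00
Lowest trial balance = -$2,104.36 (Apr)
Initial deposit = cushion − low point = $1,052.18 − (-$2,104.36) = $3,156.54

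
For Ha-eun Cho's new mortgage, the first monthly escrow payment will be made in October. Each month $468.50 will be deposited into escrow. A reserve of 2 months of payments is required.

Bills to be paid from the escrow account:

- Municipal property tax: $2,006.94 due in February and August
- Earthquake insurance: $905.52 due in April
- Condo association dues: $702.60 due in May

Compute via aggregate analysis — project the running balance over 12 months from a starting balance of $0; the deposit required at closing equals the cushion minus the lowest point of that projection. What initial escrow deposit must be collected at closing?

Cushion = 2 × $468.50 = $937.00
Trial balance (start $0, +$468.50 each month, − disbursements):
  Oct: +$468.50 → $468.50
  Nov: +$468.50 → $937.00
  Dec: +$468.50 → $1,405.50
  Jan: +$468.50 → $1,874.00
  Feb: +$468.50 − $2,006.94 → $335.56
  Mar: +$468.50 → $804.06
  Apr: +$468.50 − $905.52 → $367.04
  May: +$468.50 − $702.60 → $132.94
  Jun: +$468.50 → $601.44
  Jul: +$468.50 → $1,069.94
  Aug: +$468.50 − $2,006.94 → -$468.50
  Sep: +$468.50 → $0.00
Lowest trial balance = -$468.50 (Aug)
Initial deposit = cushion − low point = $937.00 − (-$468.50) = $1,405.50

$1,405.50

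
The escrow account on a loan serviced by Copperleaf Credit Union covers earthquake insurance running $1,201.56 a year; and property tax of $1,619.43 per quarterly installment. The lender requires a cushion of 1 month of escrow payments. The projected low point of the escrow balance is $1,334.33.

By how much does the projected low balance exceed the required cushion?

Earthquake insurance: $1,201.56/yr
Property tax: $1,619.43 × 4 = $6,477.72/yr
Total per year = $7,679.28
Monthly = $7,679.28 / 12 = $639.94
Required cushion = 1 × $639.94 = $639.94
Surplus = $1,334.33 − $639.94 = $694.39

$694.39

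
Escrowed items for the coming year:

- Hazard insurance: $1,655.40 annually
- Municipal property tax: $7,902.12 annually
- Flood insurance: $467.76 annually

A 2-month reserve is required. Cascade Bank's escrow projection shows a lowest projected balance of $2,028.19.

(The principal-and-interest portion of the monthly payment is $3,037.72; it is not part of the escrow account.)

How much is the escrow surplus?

Hazard insurance: $1,655.40 per year
Municipal property tax: $7,902.12 per year
Flood insurance: $467.76 per year
Combined annual = $10,025.28
Monthly = $10,025.28 / 12 = $835.44
Required reserve = 2 × $835.44 = $1,670.88
Surplus = $2,028.19 − $1,670.88 = $357.31

$357.31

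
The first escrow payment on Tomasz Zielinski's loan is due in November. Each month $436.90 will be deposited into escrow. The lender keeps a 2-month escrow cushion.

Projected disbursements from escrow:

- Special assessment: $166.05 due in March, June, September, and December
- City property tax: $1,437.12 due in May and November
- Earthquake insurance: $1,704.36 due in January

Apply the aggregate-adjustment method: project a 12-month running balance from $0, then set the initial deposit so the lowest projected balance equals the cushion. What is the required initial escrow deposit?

Cushion = 2 × $436.90 = $873.80
Trial balance (start $0, +$436.90 each month, − disbursements):
  Nov: +$436.90 − $1,437.12 → -$1,000.22
  Dec: +$436.90 − $166.05 → -$729.37
  Jan: +$436.90 − $1,704.36 → -$1,996.83
  Feb: +$436.90 → -$1,559.93
  Mar: +$436.90 − $166.05 → -$1,289.08
  Apr: +$436.90 → -$852.18
  May: +$436.90 − $1,437.12 → -$1,852.40
  Jun: +$436.90 − $166.05 → -$1,581.55
  Jul: +$436.90 → -$1,144.65
  Aug: +$436.90 → -$707.75
  Sep: +$436.90 − $166.05 → -$436.90
  Oct: +$436.90 → $0.00
Lowest trial balance = -$1,996.83 (Jan)
Initial deposit = cushion − low point = $873.80 − (-$1,996.83) = $2,870.63

$2,870.63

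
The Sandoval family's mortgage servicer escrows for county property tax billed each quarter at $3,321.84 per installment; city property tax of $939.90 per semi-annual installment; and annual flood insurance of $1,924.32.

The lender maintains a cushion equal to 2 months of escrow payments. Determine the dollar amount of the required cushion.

$2,848.58

County property tax: $3,321.84 × 4 = $13,287.36 annually
City property tax: $939.90 × 2 = $1,879.80 annually
Flood insurance: $1,924.32 annually
Annual escrow total = $13,287.36 + $1,879.80 + $1,924.32 = $17,091.48
Base monthly escrow = $17,091.48 ÷ 12 = $1,424.29
Reserve = 2 × $1,424.29 = $2,848.58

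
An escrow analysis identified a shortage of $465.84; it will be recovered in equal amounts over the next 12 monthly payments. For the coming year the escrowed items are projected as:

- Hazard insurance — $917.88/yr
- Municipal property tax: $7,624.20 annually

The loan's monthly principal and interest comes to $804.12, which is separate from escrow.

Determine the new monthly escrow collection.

Hazard insurance — $917.88 per year
Municipal property tax — $7,624.20 per year
Yearly total = $917.88 + $7,624.20 = $8,542.08
Monthly escrow = $8,542.08 ÷ 12 = $711.84
Monthly shortage recovery: $465.84 / 12 = $38.82
Adjusted monthly = $711.84 + $38.82 = $750.66

$750.66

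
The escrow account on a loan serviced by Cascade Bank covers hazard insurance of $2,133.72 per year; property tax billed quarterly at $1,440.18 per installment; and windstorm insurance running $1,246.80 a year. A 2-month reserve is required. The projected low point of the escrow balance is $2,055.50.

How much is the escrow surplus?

$531.96

Hazard insurance = $2,133.72/yr
Property tax = $1,440.18 × 4 = $5,760.72/yr
Windstorm insurance = $1,246.80/yr
Total per year = $2,133.72 + $5,760.72 + $1,246.80 = $9,141.24
Per month = $9,141.24 ÷ 12 = $761.77
Required reserve = 2 × $761.77 = $1,523.54
Surplus = $2,055.50 − $1,523.54 = $531.96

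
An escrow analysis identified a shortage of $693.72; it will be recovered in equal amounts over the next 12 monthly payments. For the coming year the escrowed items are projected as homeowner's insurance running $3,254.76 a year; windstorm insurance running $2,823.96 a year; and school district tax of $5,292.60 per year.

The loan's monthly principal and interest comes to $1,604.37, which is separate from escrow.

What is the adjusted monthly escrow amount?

$1,005.42

Homeowner's insurance = $3,254.76 annually
Windstorm insurance = $2,823.96 annually
School district tax = $5,292.60 annually
Combined annual = $11,371.32
Monthly = $11,371.32 / 12 = $947.61
Monthly shortage recovery: $693.72 ÷ 12 = $57.81
Adjusted monthly = $947.61 + $57.81 = $1,005.42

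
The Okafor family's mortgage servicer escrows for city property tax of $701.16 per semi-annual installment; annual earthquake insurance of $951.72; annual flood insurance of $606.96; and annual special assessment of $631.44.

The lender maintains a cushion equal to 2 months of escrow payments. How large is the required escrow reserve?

$598.74

City property tax: $701.16 × 2 = $1,402.32 annually
Earthquake insurance: $951.72 annually
Flood insurance: $606.96 annually
Special assessment: $631.44 annually
Combined annual = $1,402.32 + $951.72 + $606.96 + $631.44 = $3,592.44
Per month = $3,592.44 / 12 = $299.37
Reserve = 2 × $299.37 = $598.74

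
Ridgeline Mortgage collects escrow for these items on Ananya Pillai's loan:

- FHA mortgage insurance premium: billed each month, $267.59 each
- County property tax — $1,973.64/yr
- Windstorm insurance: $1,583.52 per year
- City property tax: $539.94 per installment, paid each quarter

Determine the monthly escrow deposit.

FHA mortgage insurance premium: $267.59 × 12 = $3,211.08 annually
County property tax: $1,973.64 annually
Windstorm insurance: $1,583.52 annually
City property tax: $539.94 × 4 = $2,159.76 annually
Total annual escrow = $3,211.08 + $1,973.64 + $1,583.52 + $2,159.76 = $8,928.00
Base monthly escrow = $8,928.00 ÷ 12 = $744.00

$744.00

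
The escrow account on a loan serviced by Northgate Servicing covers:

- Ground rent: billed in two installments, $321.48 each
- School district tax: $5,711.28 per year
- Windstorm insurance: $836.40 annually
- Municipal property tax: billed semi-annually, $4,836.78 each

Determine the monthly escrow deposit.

Ground rent — $321.48 × 2 = $642.96/yr
School district tax — $5,711.28/yr
Windstorm insurance — $836.40/yr
Municipal property tax — $4,836.78 × 2 = $9,673.56/yr
Total per year = $16,864.20
Base monthly escrow = $16,864.20 ÷ 12 = $1,405.35

$1,405.35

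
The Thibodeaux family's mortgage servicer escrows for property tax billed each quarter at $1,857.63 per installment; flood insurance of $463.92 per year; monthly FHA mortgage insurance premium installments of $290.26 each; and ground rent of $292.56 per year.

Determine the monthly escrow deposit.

Property tax = $1,857.63 × 4 = $7,430.52/yr
Flood insurance = $463.92/yr
FHA mortgage insurance premium = $290.26 × 12 = $3,483.12/yr
Ground rent = $292.56/yr
Combined annual = $11,670.12
Per month = $11,670.12 / 12 = $972.51

$972.51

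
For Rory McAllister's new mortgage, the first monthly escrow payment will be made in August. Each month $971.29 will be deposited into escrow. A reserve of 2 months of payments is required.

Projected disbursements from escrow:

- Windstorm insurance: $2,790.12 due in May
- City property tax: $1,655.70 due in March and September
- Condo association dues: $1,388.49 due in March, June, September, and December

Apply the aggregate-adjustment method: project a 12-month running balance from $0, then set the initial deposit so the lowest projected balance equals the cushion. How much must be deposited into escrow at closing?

$3,044.19

Cushion = 2 × $971.29 = $1,942.58
Trial balance (start $0, +$971.29 each month, − disbursements):
  Aug: +$971.29 → $971.29
  Sep: +$971.29 − $3,044.19 → -$1,101.61
  Oct: +$971.29 → -$130.32
  Nov: +$971.29 → $840.97
  Dec: +$971.29 − $1,388.49 → $423.77
  Jan: +$971.29 → $1,395.06
  Feb: +$971.29 → $2,366.35
  Mar: +$971.29 − $3,044.19 → $293.45
  Apr: +$971.29 → $1,264.74
  May: +$971.29 − $2,790.12 → -$554.09
  Jun: +$971.29 − $1,388.49 → -$971.29
  Jul: +$971.29 → $0.00
Lowest trial balance = -$1,101.61 (Sep)
Initial deposit = cushion − low point = $1,942.58 − (-$1,101.61) = $3,044.19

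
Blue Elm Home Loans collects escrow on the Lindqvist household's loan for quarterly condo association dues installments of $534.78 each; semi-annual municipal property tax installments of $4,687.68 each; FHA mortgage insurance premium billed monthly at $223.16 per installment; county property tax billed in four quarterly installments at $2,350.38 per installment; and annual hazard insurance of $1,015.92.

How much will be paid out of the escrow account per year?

$24,609.84

Condo association dues: $534.78 × 4 = $2,139.12/yr
Municipal property tax: $4,687.68 × 2 = $9,375.36/yr
FHA mortgage insurance premium: $223.16 × 12 = $2,677.92/yr
County property tax: $2,350.38 × 4 = $9,401.52/yr
Hazard insurance: $1,015.92/yr
Yearly total = $24,609.84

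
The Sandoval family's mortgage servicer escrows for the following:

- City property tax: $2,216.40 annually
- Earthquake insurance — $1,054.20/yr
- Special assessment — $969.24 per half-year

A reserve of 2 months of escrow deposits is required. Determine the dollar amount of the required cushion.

$868.18

City property tax — $2,216.40 annually
Earthquake insurance — $1,054.20 annually
Special assessment — $969.24 × 2 = $1,938.48 annually
Total annual escrow = $2,216.40 + $1,054.20 + $1,938.48 = $5,209.08
Monthly escrow = $5,209.08 / 12 = $434.09
Required cushion = 2 × $434.09 = $868.18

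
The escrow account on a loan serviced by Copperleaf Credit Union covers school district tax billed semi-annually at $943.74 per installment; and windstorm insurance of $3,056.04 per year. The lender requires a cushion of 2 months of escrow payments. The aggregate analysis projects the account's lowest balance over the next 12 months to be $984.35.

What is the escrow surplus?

$160.43

School district tax: $943.74 × 2 = $1,887.48 annually
Windstorm insurance: $3,056.04 annually
Annual escrow total = $1,887.48 + $3,056.04 = $4,943.52
Monthly = $4,943.52 ÷ 12 = $411.96
Cushion = 2 × $411.96 = $823.92
Excess over cushion: $984.35 − $823.92 = $160.43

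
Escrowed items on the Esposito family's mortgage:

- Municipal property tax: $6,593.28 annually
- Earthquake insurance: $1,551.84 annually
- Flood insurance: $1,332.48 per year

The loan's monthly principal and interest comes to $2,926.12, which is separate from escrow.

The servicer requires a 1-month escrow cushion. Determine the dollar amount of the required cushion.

$789.80

Municipal property tax: $6,593.28
Earthquake insurance: $1,551.84
Flood insurance: $1,332.48
Yearly total = $9,477.60
Monthly = $9,477.60 ÷ 12 = $789.80
Required cushion = 1 × $789.80 = $789.80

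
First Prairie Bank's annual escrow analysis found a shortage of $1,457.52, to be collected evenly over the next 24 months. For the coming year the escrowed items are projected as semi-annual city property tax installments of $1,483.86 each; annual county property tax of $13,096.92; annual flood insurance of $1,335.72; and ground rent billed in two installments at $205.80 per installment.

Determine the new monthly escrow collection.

City property tax: $1,483.86 × 2 = $2,967.72
County property tax: $13,096.92
Flood insurance: $1,335.72
Ground rent: $205.80 × 2 = $411.60
Yearly total = $2,967.72 + $13,096.92 + $1,335.72 + $411.60 = $17,811.96
Per month = $17,811.96 ÷ 12 = $1,484.33
Monthly shortage recovery: $1,457.52 ÷ 24 = $60.73
New monthly escrow = $1,484.33 + $60.73 = $1,545.06

$1,545.06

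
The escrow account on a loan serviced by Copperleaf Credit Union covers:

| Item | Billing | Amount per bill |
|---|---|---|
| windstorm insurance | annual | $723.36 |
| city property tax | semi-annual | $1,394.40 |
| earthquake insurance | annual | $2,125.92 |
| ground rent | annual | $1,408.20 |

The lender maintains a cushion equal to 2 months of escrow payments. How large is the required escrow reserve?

Windstorm insurance = $723.36
City property tax = $1,394.40 × 2 = $2,788.80
Earthquake insurance = $2,125.92
Ground rent = $1,408.20
Combined annual = $723.36 + $2,788.80 + $2,125.92 + $1,408.20 = $7,046.28
Monthly escrow = $7,046.28 / 12 = $587.19
Cushion = 2 × $587.19 = $1,174.38

$1,174.38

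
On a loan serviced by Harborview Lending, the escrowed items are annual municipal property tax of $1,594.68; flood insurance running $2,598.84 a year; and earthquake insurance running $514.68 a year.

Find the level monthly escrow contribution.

$392.35

Municipal property tax — $1,594.68 annually
Flood insurance — $2,598.84 annually
Earthquake insurance — $514.68 annually
Yearly total = $4,708.20
Monthly = $4,708.20 ÷ 12 = $392.35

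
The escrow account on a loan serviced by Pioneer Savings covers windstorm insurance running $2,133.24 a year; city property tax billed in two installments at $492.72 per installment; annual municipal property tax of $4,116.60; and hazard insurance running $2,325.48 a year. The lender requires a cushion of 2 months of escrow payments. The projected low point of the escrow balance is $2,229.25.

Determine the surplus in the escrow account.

$635.79

Windstorm insurance: $2,133.24 per year
City property tax: $492.72 × 2 = $985.44 per year
Municipal property tax: $4,116.60 per year
Hazard insurance: $2,325.48 per year
Annual escrow total = $2,133.24 + $985.44 + $4,116.60 + $2,325.48 = $9,560.76
Monthly escrow = $9,560.76 / 12 = $796.73
Required reserve = 2 × $796.73 = $1,593.46
Surplus = $2,229.25 − $1,593.46 = $635.79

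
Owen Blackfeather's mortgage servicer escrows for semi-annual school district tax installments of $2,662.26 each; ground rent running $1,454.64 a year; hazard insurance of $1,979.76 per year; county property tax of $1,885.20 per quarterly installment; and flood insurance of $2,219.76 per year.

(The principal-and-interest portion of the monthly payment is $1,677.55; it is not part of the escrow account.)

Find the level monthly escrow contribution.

School district tax: $2,662.26 × 2 = $5,324.52 annually
Ground rent: $1,454.64 annually
Hazard insurance: $1,979.76 annually
County property tax: $1,885.20 × 4 = $7,540.80 annually
Flood insurance: $2,219.76 annually
Combined annual = $5,324.52 + $1,454.64 + $1,979.76 + $7,540.80 + $2,219.76 = $18,519.48
Base monthly escrow = $18,519.48 ÷ 12 = $1,543.29

$1,543.29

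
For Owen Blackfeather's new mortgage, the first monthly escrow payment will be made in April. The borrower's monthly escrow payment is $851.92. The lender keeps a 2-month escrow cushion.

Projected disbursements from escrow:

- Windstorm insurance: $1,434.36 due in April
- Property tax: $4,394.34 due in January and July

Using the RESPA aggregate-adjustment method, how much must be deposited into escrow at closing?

Cushion = 2 × $851.92 = $1,703.84
Trial balance (start $0, +$851.92 each month, − disbursements):
  Apr: +$851.92 − $1,434.36 → -$582.44
  May: +$851.92 → $269.48
  Jun: +$851.92 → $1,121.40
  Jul: +$851.92 − $4,394.34 → -$2,421.02
  Aug: +$851.92 → -$1,569.10
  Sep: +$851.92 → -$717.18
  Oct: +$851.92 → $134.74
  Nov: +$851.92 → $986.66
  Dec: +$851.92 → $1,838.58
  Jan: +$851.92 − $4,394.34 → -$1,703.84
  Feb: +$851.92 → -$851.92
  Mar: +$851.92 → $0.00
Lowest trial balance = -$2,421.02 (Jul)
Initial deposit = cushion − low point = $1,703.84 − (-$2,421.02) = $4,124.86

$4,124.86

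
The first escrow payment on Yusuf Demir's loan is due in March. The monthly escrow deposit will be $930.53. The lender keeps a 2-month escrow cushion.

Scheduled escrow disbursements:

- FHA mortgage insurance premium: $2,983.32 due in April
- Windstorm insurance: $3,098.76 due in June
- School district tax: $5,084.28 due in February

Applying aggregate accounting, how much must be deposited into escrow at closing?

$4,221.02

Cushion = 2 × $930.53 = $1,861.06
Trial balance (start $0, +$930.53 each month, − disbursements):
  Mar: +$930.53 → $930.53
  Apr: +$930.53 − $2,983.32 → -$1,122.26
  May: +$930.53 → -$191.73
  Jun: +$930.53 − $3,098.76 → -$2,359.96
  Jul: +$930.53 → -$1,429.43
  Aug: +$930.53 → -$498.90
  Sep: +$930.53 → $431.63
  Oct: +$930.53 → $1,362.16
  Nov: +$930.53 → $2,292.69
  Dec: +$930.53 → $3,223.22
  Jan: +$930.53 → $4,153.75
  Feb: +$930.53 − $5,084.28 → $0.00
Lowest trial balance = -$2,359.96 (Jun)
Initial deposit = cushion − low point = $1,861.06 − (-$2,359.96) = $4,221.02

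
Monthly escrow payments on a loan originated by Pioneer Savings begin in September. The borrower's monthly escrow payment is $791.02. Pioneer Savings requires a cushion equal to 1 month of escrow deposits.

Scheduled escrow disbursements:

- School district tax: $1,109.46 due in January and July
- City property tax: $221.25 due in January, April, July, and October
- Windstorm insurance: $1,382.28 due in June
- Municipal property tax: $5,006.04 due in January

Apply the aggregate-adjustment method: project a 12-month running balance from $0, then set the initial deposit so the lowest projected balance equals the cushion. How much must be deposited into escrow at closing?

Cushion = 1 × $791.02 = $791.02
Trial balance (start $0, +$791.02 each month, − disbursements):
  Sep: +$791.02 → $791.02
  Oct: +$791.02 − $221.25 → $1,360.79
  Nov: +$791.02 → $2,151.81
  Dec: +$791.02 → $2,942.83
  Jan: +$791.02 − $6,336.75 → -$2,602.90
  Feb: +$791.02 → -$1,811.88
  Mar: +$791.02 → -$1,020.86
  Apr: +$791.02 − $221.25 → -$451.09
  May: +$791.02 → $339.93
  Jun: +$791.02 − $1,382.28 → -$251.33
  Jul: +$791.02 − $1,330.71 → -$791.02
  Aug: +$791.02 → $0.00
Lowest trial balance = -$2,602.90 (Jan)
Initial deposit = cushion − low point = $791.02 − (-$2,602.90) = $3,393.92

$3,393.92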